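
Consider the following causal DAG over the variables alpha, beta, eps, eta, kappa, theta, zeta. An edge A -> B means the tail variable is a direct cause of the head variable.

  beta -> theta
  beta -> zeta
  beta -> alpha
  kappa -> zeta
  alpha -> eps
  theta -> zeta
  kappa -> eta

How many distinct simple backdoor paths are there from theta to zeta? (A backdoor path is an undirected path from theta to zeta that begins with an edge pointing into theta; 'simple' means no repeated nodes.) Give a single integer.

A backdoor path from theta to zeta is any simple undirected path whose first edge points into theta (i.e. leaves theta via a parent).
Parents of theta: {beta}.
Enumerating:
  P1: theta <- beta -> zeta
That exhausts the simple backdoor paths. Count: 1.

1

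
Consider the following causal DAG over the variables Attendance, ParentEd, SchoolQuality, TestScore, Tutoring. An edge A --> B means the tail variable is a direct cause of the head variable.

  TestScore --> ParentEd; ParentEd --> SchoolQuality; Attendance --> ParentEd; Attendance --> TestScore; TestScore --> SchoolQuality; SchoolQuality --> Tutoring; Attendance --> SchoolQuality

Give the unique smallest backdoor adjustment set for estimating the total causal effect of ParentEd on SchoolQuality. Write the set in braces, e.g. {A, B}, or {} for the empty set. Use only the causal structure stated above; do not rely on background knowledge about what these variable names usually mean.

{Attendance, TestScore}

Variables eligible for adjustment (non-descendants of ParentEd, excluding ParentEd and SchoolQuality): {Attendance, TestScore}.
Backdoor paths from ParentEd to SchoolQuality:
  P1: ParentEd <- Attendance -> TestScore -> SchoolQuality
  P2: ParentEd <- Attendance -> SchoolQuality
  P3: ParentEd <- TestScore <- Attendance -> SchoolQuality
  P4: ParentEd <- TestScore -> SchoolQuality
The empty set is not sufficient: P1 (ParentEd <- Attendance -> TestScore -> SchoolQuality) has no collider blocking it and no conditioned non-collider, so it is open.
Try {Attendance, TestScore}:
  P1: blocked at fork node Attendance ∈ conditioning set.
  P2: blocked at fork node Attendance ∈ conditioning set.
  P3: blocked at chain node TestScore ∈ conditioning set.
  P4: blocked at fork node TestScore ∈ conditioning set.
{Attendance, TestScore} contains no descendant of ParentEd and blocks every backdoor path.
Every element of {Attendance, TestScore} is needed (dropping Attendance leaves P2 open; dropping TestScore leaves P4 open), so no proper subset is valid.
Among all size-2 subsets of the eligible variables, only {Attendance, TestScore} blocks every backdoor path, so it is the unique smallest valid adjustment set.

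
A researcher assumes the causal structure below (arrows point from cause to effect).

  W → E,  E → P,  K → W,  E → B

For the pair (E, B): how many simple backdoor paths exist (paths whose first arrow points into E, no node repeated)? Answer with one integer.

A backdoor path from E to B is any simple undirected path whose first edge points into E (i.e. leaves E via a parent).
Parents of E: {W}.
No simple path from any parent of E reaches B without revisiting E, so there are no backdoor paths.

0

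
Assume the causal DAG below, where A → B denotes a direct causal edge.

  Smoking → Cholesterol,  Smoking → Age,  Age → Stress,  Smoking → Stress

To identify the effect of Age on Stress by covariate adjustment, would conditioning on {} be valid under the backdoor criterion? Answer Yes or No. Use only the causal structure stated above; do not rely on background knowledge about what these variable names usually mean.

Backdoor paths from Age to Stress (paths whose first edge points into Age):
  P1: Age <- Smoking -> Stress
Condition 1 (no descendant of Age in the set): holds — descendants of Age are {Stress}; none are in {}.
Condition 2 (every backdoor path blocked by {}):
  P1: open — no interior node is in the conditioning set.
{} does not satisfy the backdoor criterion.

No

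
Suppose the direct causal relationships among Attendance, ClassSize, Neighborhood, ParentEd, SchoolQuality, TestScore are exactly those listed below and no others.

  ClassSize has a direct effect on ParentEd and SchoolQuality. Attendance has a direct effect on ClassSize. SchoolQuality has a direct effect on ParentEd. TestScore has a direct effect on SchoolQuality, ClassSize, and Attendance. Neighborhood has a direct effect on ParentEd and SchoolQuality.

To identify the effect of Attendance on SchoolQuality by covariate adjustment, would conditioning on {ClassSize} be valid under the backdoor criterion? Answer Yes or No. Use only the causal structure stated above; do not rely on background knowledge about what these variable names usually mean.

No

Backdoor paths from Attendance to SchoolQuality (paths whose first edge points into Attendance):
  P1: Attendance <- TestScore -> ClassSize -> SchoolQuality
  P2: Attendance <- TestScore -> ClassSize -> ParentEd <- Neighborhood -> SchoolQuality
  P3: Attendance <- TestScore -> ClassSize -> ParentEd <- SchoolQuality
  P4: Attendance <- TestScore -> SchoolQuality
Condition 1 (no descendant of Attendance in the set): FAILS — ClassSize is a descendant of Attendance.
Condition 2 (every backdoor path blocked by {ClassSize}):
  P1: blocked at chain node ClassSize ∈ conditioning set.
  P2: blocked at chain node ClassSize ∈ conditioning set.
  P3: blocked at chain node ClassSize ∈ conditioning set.
  P4: open — no interior node is in the conditioning set.
{ClassSize} does not satisfy the backdoor criterion.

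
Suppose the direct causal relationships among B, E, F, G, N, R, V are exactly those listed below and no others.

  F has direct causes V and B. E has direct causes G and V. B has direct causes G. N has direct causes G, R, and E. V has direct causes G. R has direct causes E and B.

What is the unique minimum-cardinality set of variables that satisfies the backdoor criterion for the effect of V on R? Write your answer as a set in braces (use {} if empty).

{G}

Variables eligible for adjustment (non-descendants of V, excluding V and R): {B, G}.
Backdoor paths from V to R:
  P1: V <- G -> B -> R
  P2: V <- G -> E -> R
  P3: V <- G -> E -> N <- R
  P4: V <- G -> N <- E -> R
  P5: V <- G -> N <- R
The empty set is not sufficient: P1 (V <- G -> B -> R) has no collider blocking it and no conditioned non-collider, so it is open.
Try {G}:
  P1: blocked at fork node G ∈ conditioning set.
  P2: blocked at fork node G ∈ conditioning set.
  P3: blocked at fork node G ∈ conditioning set.
  P4: blocked at fork node G ∈ conditioning set.
  P5: blocked at fork node G ∈ conditioning set.
{G} contains no descendant of V and blocks every backdoor path.
No other singleton works — e.g. {B} leaves P2 open — so {G} is the unique smallest valid adjustment set.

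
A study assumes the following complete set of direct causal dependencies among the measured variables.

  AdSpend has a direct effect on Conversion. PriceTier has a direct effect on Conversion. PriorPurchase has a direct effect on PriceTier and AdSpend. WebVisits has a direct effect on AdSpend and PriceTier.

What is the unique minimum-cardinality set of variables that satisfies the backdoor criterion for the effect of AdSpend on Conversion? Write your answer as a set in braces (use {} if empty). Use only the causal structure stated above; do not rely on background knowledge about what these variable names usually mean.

{PriceTier}

Variables eligible for adjustment (non-descendants of AdSpend, excluding AdSpend and Conversion): {PriceTier, PriorPurchase, WebVisits}.
Backdoor paths from AdSpend to Conversion:
  P1: AdSpend <- WebVisits -> PriceTier -> Conversion
  P2: AdSpend <- PriorPurchase -> PriceTier -> Conversion
The empty set is not sufficient: P1 (AdSpend <- WebVisits -> PriceTier -> Conversion) has no collider blocking it and no conditioned non-collider, so it is open.
Try {PriceTier}:
  P1: blocked at chain node PriceTier ∈ conditioning set.
  P2: blocked at chain node PriceTier ∈ conditioning set.
{PriceTier} contains no descendant of AdSpend and blocks every backdoor path.
No other singleton works — e.g. {WebVisits} leaves P2 open — so {PriceTier} is the unique smallest valid adjustment set.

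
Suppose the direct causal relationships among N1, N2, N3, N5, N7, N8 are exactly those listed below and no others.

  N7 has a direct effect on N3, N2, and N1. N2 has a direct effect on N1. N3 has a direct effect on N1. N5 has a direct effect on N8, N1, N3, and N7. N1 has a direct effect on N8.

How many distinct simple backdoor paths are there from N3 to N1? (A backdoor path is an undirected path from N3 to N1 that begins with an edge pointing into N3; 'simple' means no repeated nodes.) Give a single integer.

8

A backdoor path from N3 to N1 is any simple undirected path whose first edge points into N3 (i.e. leaves N3 via a parent).
Parents of N3: {N5, N7}.
Enumerating:
  P1: N3 <- N5 -> N7 -> N2 -> N1
  P2: N3 <- N5 -> N7 -> N1
  P3: N3 <- N5 -> N1
  P4: N3 <- N5 -> N8 <- N1
  P5: N3 <- N7 <- N5 -> N1
  P6: N3 <- N7 <- N5 -> N8 <- N1
  P7: N3 <- N7 -> N2 -> N1
  P8: N3 <- N7 -> N1
That exhausts the simple backdoor paths. Count: 8.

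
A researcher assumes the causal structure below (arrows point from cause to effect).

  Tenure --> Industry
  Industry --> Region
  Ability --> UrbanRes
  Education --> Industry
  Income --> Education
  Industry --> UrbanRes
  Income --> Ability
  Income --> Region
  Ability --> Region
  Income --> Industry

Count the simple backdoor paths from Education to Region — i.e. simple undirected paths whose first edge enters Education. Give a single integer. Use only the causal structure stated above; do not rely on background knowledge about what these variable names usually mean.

A backdoor path from Education to Region is any simple undirected path whose first edge points into Education (i.e. leaves Education via a parent).
Parents of Education: {Income}.
Enumerating:
  P1: Education <- Income -> Ability -> Region
  P2: Education <- Income -> Ability -> UrbanRes <- Industry -> Region
  P3: Education <- Income -> Industry -> Region
  P4: Education <- Income -> Industry -> UrbanRes <- Ability -> Region
  P5: Education <- Income -> Region
That exhausts the simple backdoor paths. Count: 5.

5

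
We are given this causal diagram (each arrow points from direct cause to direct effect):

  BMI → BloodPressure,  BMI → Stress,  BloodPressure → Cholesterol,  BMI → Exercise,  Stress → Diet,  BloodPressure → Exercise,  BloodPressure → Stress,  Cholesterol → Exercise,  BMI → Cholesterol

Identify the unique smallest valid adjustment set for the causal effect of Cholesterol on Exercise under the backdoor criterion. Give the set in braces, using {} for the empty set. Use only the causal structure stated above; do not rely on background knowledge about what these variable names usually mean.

Variables eligible for adjustment (non-descendants of Cholesterol, excluding Cholesterol and Exercise): {BMI, BloodPressure, Diet, Stress}.
Backdoor paths from Cholesterol to Exercise:
  P1: Cholesterol <- BMI -> BloodPressure -> Exercise
  P2: Cholesterol <- BMI -> Stress <- BloodPressure -> Exercise
  P3: Cholesterol <- BMI -> Exercise
  P4: Cholesterol <- BloodPressure <- BMI -> Exercise
  P5: Cholesterol <- BloodPressure -> Stress <- BMI -> Exercise
  P6: Cholesterol <- BloodPressure -> Exercise
The empty set is not sufficient: P1 (Cholesterol <- BMI -> BloodPressure -> Exercise) has no collider blocking it and no conditioned non-collider, so it is open.
Try {BMI, BloodPressure}:
  P1: blocked at fork node BMI ∈ conditioning set.
  P2: blocked at fork node BMI ∈ conditioning set.
  P3: blocked at fork node BMI ∈ conditioning set.
  P4: blocked at chain node BloodPressure ∈ conditioning set.
  P5: blocked at fork node BloodPressure ∈ conditioning set.
  P6: blocked at fork node BloodPressure ∈ conditioning set.
{BMI, BloodPressure} contains no descendant of Cholesterol and blocks every backdoor path.
Every element of {BMI, BloodPressure} is needed (dropping BMI leaves P3 open; dropping BloodPressure leaves P6 open), so no proper subset is valid.
Among all size-2 subsets of the eligible variables, only {BMI, BloodPressure} blocks every backdoor path, so it is the unique smallest valid adjustment set.

{BMI, BloodPressure}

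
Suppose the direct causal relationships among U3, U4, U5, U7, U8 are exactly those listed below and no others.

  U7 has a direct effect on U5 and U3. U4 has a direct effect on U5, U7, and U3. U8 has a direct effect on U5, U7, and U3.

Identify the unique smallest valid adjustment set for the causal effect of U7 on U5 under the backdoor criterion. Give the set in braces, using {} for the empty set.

{U4, U8}

Variables eligible for adjustment (non-descendants of U7, excluding U7 and U5): {U4, U8}.
Backdoor paths from U7 to U5:
  P1: U7 <- U4 -> U3 <- U8 -> U5
  P2: U7 <- U4 -> U5
  P3: U7 <- U8 -> U3 <- U4 -> U5
  P4: U7 <- U8 -> U5
The empty set is not sufficient: P2 (U7 <- U4 -> U5) has no collider blocking it and no conditioned non-collider, so it is open.
Try {U4, U8}:
  P1: blocked at fork node U4 ∈ conditioning set.
  P2: blocked at fork node U4 ∈ conditioning set.
  P3: blocked at fork node U8 ∈ conditioning set.
  P4: blocked at fork node U8 ∈ conditioning set.
{U4, U8} contains no descendant of U7 and blocks every backdoor path.
Every element of {U4, U8} is needed (dropping U4 leaves P2 open; dropping U8 leaves P4 open), so no proper subset is valid.
Among all size-2 subsets of the eligible variables, only {U4, U8} blocks every backdoor path, so it is the unique smallest valid adjustment set.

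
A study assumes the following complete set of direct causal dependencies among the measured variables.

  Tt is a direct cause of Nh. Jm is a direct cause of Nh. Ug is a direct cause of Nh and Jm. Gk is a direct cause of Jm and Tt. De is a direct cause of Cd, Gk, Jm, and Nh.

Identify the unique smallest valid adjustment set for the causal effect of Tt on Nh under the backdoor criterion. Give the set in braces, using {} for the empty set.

{Gk}

Variables eligible for adjustment (non-descendants of Tt, excluding Tt and Nh): {Cd, De, Gk, Jm, Ug}.
Backdoor paths from Tt to Nh:
  P1: Tt <- Gk <- De -> Jm <- Ug -> Nh
  P2: Tt <- Gk <- De -> Jm -> Nh
  P3: Tt <- Gk <- De -> Nh
  P4: Tt <- Gk -> Jm <- De -> Nh
  P5: Tt <- Gk -> Jm <- Ug -> Nh
  P6: Tt <- Gk -> Jm -> Nh
The empty set is not sufficient: P2 (Tt <- Gk <- De -> Jm -> Nh) has no collider blocking it and no conditioned non-collider, so it is open.
Try {Gk}:
  P1: blocked at chain node Gk ∈ conditioning set.
  P2: blocked at chain node Gk ∈ conditioning set.
  P3: blocked at chain node Gk ∈ conditioning set.
  P4: blocked at fork node Gk ∈ conditioning set.
  P5: blocked at fork node Gk ∈ conditioning set.
  P6: blocked at fork node Gk ∈ conditioning set.
{Gk} contains no descendant of Tt and blocks every backdoor path.
No other singleton works — e.g. {De} leaves P6 open — so {Gk} is the unique smallest valid adjustment set.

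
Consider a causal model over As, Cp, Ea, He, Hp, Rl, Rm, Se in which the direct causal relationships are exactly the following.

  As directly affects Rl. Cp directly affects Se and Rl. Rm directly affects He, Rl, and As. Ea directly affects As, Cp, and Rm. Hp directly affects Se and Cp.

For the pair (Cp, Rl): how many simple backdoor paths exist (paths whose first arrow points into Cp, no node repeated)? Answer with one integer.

4

A backdoor path from Cp to Rl is any simple undirected path whose first edge points into Cp (i.e. leaves Cp via a parent).
Parents of Cp: {Ea, Hp}.
Enumerating:
  P1: Cp <- Ea -> Rm -> As -> Rl
  P2: Cp <- Ea -> Rm -> Rl
  P3: Cp <- Ea -> As <- Rm -> Rl
  P4: Cp <- Ea -> As -> Rl
That exhausts the simple backdoor paths. Count: 4.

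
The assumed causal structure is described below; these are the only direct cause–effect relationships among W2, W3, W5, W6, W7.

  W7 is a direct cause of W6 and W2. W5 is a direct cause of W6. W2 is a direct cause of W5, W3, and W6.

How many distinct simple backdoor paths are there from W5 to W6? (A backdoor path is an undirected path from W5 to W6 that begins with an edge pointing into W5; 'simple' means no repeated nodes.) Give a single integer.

A backdoor path from W5 to W6 is any simple undirected path whose first edge points into W5 (i.e. leaves W5 via a parent).
Parents of W5: {W2}.
Enumerating:
  P1: W5 <- W2 <- W7 -> W6
  P2: W5 <- W2 -> W6
That exhausts the simple backdoor paths. Count: 2.

2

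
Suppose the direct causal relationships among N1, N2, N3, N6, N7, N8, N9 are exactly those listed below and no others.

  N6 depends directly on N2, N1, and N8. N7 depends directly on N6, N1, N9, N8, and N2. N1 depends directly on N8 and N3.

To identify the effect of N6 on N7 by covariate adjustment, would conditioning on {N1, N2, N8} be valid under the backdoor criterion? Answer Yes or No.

Yes

Backdoor paths from N6 to N7 (paths whose first edge points into N6):
  P1: N6 <- N2 -> N7
  P2: N6 <- N8 -> N1 -> N7
  P3: N6 <- N8 -> N7
  P4: N6 <- N1 <- N8 -> N7
  P5: N6 <- N1 -> N7
Condition 1 (no descendant of N6 in the set): holds — descendants of N6 are {N7}; none are in {N1, N2, N8}.
Condition 2 (every backdoor path blocked by {N1, N2, N8}):
  P1: blocked at fork node N2 ∈ conditioning set.
  P2: blocked at fork node N8 ∈ conditioning set.
  P3: blocked at fork node N8 ∈ conditioning set.
  P4: blocked at chain node N1 ∈ conditioning set.
  P5: blocked at fork node N1 ∈ conditioning set.
{N1, N2, N8} satisfies the backdoor criterion.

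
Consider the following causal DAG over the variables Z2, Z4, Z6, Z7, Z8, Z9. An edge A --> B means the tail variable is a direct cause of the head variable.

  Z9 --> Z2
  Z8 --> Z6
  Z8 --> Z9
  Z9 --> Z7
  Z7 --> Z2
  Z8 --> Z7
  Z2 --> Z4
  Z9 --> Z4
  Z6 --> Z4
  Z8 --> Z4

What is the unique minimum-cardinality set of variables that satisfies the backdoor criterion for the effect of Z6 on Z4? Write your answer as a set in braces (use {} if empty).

Variables eligible for adjustment (non-descendants of Z6, excluding Z6 and Z4): {Z2, Z7, Z8, Z9}.
Backdoor paths from Z6 to Z4:
  P1: Z6 <- Z8 -> Z9 -> Z7 -> Z2 -> Z4
  P2: Z6 <- Z8 -> Z9 -> Z2 -> Z4
  P3: Z6 <- Z8 -> Z9 -> Z4
  P4: Z6 <- Z8 -> Z7 <- Z9 -> Z2 -> Z4
  P5: Z6 <- Z8 -> Z7 <- Z9 -> Z4
  P6: Z6 <- Z8 -> Z7 -> Z2 <- Z9 -> Z4
  P7: Z6 <- Z8 -> Z7 -> Z2 -> Z4
  P8: Z6 <- Z8 -> Z4
The empty set is not sufficient: P1 (Z6 <- Z8 -> Z9 -> Z7 -> Z2 -> Z4) has no collider blocking it and no conditioned non-collider, so it is open.
Try {Z8}:
  P1: blocked at fork node Z8 ∈ conditioning set.
  P2: blocked at fork node Z8 ∈ conditioning set.
  P3: blocked at fork node Z8 ∈ conditioning set.
  P4: blocked at fork node Z8 ∈ conditioning set.
  P5: blocked at fork node Z8 ∈ conditioning set.
  P6: blocked at fork node Z8 ∈ conditioning set.
  P7: blocked at fork node Z8 ∈ conditioning set.
  P8: blocked at fork node Z8 ∈ conditioning set.
{Z8} contains no descendant of Z6 and blocks every backdoor path.
No other singleton works — e.g. {Z9} leaves P7 open — so {Z8} is the unique smallest valid adjustment set.

{Z8}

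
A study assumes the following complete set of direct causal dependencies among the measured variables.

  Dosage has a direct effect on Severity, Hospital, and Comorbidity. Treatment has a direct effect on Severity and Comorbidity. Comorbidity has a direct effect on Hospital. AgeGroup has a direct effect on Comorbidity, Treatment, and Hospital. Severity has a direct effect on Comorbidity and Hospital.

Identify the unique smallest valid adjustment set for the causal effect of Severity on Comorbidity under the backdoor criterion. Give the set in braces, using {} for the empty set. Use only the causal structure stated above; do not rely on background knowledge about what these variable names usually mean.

{Dosage, Treatment}

Variables eligible for adjustment (non-descendants of Severity, excluding Severity and Comorbidity): {AgeGroup, Dosage, Treatment}.
Backdoor paths from Severity to Comorbidity:
  P1: Severity <- Dosage -> Comorbidity
  P2: Severity <- Dosage -> Hospital <- AgeGroup -> Treatment -> Comorbidity
  P3: Severity <- Dosage -> Hospital <- AgeGroup -> Comorbidity
  P4: Severity <- Dosage -> Hospital <- Comorbidity
  P5: Severity <- Treatment <- AgeGroup -> Comorbidity
  P6: Severity <- Treatment <- AgeGroup -> Hospital <- Dosage -> Comorbidity
  P7: Severity <- Treatment <- AgeGroup -> Hospital <- Comorbidity
  P8: Severity <- Treatment -> Comorbidity
The empty set is not sufficient: P1 (Severity <- Dosage -> Comorbidity) has no collider blocking it and no conditioned non-collider, so it is open.
Try {Dosage, Treatment}:
  P1: blocked at fork node Dosage ∈ conditioning set.
  P2: blocked at fork node Dosage ∈ conditioning set.
  P3: blocked at fork node Dosage ∈ conditioning set.
  P4: blocked at fork node Dosage ∈ conditioning set.
  P5: blocked at chain node Treatment ∈ conditioning set.
  P6: blocked at chain node Treatment ∈ conditioning set.
  P7: blocked at chain node Treatment ∈ conditioning set.
  P8: blocked at fork node Treatment ∈ conditioning set.
{Dosage, Treatment} contains no descendant of Severity and blocks every backdoor path.
Every element of {Dosage, Treatment} is needed (dropping Dosage leaves P1 open; dropping Treatment leaves P5 open), so no proper subset is valid.
Among all size-2 subsets of the eligible variables, only {Dosage, Treatment} blocks every backdoor path, so it is the unique smallest valid adjustment set.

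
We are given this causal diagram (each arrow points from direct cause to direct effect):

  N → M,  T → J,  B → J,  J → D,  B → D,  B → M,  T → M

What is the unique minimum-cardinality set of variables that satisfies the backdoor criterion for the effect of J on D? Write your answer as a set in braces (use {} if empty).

{B}

Variables eligible for adjustment (non-descendants of J, excluding J and D): {B, M, N, T}.
Backdoor paths from J to D:
  P1: J <- T -> M <- B -> D
  P2: J <- B -> D
The empty set is not sufficient: P2 (J <- B -> D) has no collider blocking it and no conditioned non-collider, so it is open.
Try {B}:
  P1: blocked at collider M (neither it nor any descendant is in the conditioning set).
  P2: blocked at fork node B ∈ conditioning set.
{B} contains no descendant of J and blocks every backdoor path.
No other singleton works — e.g. {T} leaves P2 open — so {B} is the unique smallest valid adjustment set.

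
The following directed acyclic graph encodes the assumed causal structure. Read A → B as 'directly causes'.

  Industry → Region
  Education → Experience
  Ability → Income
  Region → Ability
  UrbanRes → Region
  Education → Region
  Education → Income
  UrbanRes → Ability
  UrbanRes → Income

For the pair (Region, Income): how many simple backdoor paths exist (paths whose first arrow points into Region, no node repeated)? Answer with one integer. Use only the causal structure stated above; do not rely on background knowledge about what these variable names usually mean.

3

A backdoor path from Region to Income is any simple undirected path whose first edge points into Region (i.e. leaves Region via a parent).
Parents of Region: {Education, Industry, UrbanRes}.
Enumerating:
  P1: Region <- Education -> Income
  P2: Region <- UrbanRes -> Ability -> Income
  P3: Region <- UrbanRes -> Income
That exhausts the simple backdoor paths. Count: 3.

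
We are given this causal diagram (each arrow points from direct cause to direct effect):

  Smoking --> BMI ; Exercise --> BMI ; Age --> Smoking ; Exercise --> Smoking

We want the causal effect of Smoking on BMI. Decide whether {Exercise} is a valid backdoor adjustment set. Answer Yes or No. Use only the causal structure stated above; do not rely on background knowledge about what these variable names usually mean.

Yes

Backdoor paths from Smoking to BMI (paths whose first edge points into Smoking):
  P1: Smoking <- Exercise -> BMI
Condition 1 (no descendant of Smoking in the set): holds — descendants of Smoking are {BMI}; none are in {Exercise}.
Condition 2 (every backdoor path blocked by {Exercise}):
  P1: blocked at fork node Exercise ∈ conditioning set.
{Exercise} satisfies the backdoor criterion.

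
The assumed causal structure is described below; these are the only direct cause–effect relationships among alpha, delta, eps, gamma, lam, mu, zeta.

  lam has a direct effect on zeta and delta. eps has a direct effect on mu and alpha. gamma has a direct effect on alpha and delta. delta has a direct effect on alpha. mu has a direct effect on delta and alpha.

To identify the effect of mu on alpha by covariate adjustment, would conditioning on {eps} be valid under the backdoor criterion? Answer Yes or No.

Yes

Backdoor paths from mu to alpha (paths whose first edge points into mu):
  P1: mu <- eps -> alpha
Condition 1 (no descendant of mu in the set): holds — descendants of mu are {alpha, delta}; none are in {eps}.
Condition 2 (every backdoor path blocked by {eps}):
  P1: blocked at fork node eps ∈ conditioning set.
{eps} satisfies the backdoor criterion.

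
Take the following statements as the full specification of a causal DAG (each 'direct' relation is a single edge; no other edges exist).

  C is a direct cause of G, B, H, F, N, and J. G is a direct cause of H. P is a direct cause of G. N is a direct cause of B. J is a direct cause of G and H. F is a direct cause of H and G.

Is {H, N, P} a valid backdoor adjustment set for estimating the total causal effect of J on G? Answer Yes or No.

No

Backdoor paths from J to G (paths whose first edge points into J):
  P1: J <- C -> F -> G
  P2: J <- C -> F -> H <- G
  P3: J <- C -> G
  P4: J <- C -> H <- F -> G
  P5: J <- C -> H <- G
Condition 1 (no descendant of J in the set): FAILS — H is a descendant of J.
Condition 2 (every backdoor path blocked by {H, N, P}):
  P1: open — no interior node is in the conditioning set.
  P2: open — collider(s) H are conditioned on (or have a conditioned descendant) and no non-collider on the path is in the set.
  P3: open — no interior node is in the conditioning set.
  P4: open — collider(s) H are conditioned on (or have a conditioned descendant) and no non-collider on the path is in the set.
  P5: open — collider(s) H are conditioned on (or have a conditioned descendant) and no non-collider on the path is in the set.
{H, N, P} does not satisfy the backdoor criterion.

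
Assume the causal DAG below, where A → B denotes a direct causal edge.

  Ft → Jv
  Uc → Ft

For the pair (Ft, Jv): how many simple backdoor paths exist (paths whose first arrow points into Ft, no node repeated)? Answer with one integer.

A backdoor path from Ft to Jv is any simple undirected path whose first edge points into Ft (i.e. leaves Ft via a parent).
Parents of Ft: {Uc}.
No simple path from any parent of Ft reaches Jv without revisiting Ft, so there are no backdoor paths.

0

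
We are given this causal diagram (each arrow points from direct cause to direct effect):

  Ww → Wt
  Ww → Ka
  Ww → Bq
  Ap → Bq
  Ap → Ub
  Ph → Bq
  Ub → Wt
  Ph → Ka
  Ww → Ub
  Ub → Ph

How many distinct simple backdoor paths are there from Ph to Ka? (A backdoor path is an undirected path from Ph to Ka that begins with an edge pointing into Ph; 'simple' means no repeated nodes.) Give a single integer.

A backdoor path from Ph to Ka is any simple undirected path whose first edge points into Ph (i.e. leaves Ph via a parent).
Parents of Ph: {Ub}.
Enumerating:
  P1: Ph <- Ub <- Ww -> Ka
  P2: Ph <- Ub <- Ap -> Bq <- Ww -> Ka
  P3: Ph <- Ub -> Wt <- Ww -> Ka
That exhausts the simple backdoor paths. Count: 3.

3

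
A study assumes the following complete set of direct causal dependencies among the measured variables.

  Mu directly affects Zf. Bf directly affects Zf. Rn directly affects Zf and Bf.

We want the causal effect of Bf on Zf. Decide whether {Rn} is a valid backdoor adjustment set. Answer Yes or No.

Backdoor paths from Bf to Zf (paths whose first edge points into Bf):
  P1: Bf <- Rn -> Zf
Condition 1 (no descendant of Bf in the set): holds — descendants of Bf are {Zf}; none are in {Rn}.
Condition 2 (every backdoor path blocked by {Rn}):
  P1: blocked at fork node Rn ∈ conditioning set.
{Rn} satisfies the backdoor criterion.

Yes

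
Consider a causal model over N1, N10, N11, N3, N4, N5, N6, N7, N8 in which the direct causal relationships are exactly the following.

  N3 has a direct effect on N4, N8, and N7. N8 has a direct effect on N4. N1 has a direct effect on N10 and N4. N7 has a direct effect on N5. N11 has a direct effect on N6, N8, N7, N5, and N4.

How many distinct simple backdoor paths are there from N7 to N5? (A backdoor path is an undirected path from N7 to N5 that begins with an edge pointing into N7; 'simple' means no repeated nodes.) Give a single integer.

5

A backdoor path from N7 to N5 is any simple undirected path whose first edge points into N7 (i.e. leaves N7 via a parent).
Parents of N7: {N11, N3}.
Enumerating:
  P1: N7 <- N11 -> N5
  P2: N7 <- N3 -> N8 <- N11 -> N5
  P3: N7 <- N3 -> N8 -> N4 <- N11 -> N5
  P4: N7 <- N3 -> N4 <- N11 -> N5
  P5: N7 <- N3 -> N4 <- N8 <- N11 -> N5
That exhausts the simple backdoor paths. Count: 5.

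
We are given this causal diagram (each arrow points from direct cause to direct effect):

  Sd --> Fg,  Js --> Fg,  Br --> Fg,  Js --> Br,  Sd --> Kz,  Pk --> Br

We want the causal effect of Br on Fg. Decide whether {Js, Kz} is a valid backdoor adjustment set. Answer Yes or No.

Backdoor paths from Br to Fg (paths whose first edge points into Br):
  P1: Br <- Js -> Fg
Condition 1 (no descendant of Br in the set): holds — descendants of Br are {Fg}; none are in {Js, Kz}.
Condition 2 (every backdoor path blocked by {Js, Kz}):
  P1: blocked at fork node Js ∈ conditioning set.
{Js, Kz} satisfies the backdoor criterion.

Yes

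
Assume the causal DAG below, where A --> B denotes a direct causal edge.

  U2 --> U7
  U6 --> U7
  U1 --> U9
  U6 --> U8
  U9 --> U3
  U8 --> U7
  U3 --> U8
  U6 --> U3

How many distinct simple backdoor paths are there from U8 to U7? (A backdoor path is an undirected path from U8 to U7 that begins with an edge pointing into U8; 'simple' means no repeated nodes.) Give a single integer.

2

A backdoor path from U8 to U7 is any simple undirected path whose first edge points into U8 (i.e. leaves U8 via a parent).
Parents of U8: {U3, U6}.
Enumerating:
  P1: U8 <- U6 -> U7
  P2: U8 <- U3 <- U6 -> U7
That exhausts the simple backdoor paths. Count: 2.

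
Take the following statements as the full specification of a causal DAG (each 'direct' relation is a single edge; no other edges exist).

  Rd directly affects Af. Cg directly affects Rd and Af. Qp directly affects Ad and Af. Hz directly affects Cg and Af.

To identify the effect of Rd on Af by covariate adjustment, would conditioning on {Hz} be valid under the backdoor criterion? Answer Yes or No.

Backdoor paths from Rd to Af (paths whose first edge points into Rd):
  P1: Rd <- Cg <- Hz -> Af
  P2: Rd <- Cg -> Af
Condition 1 (no descendant of Rd in the set): holds — descendants of Rd are {Af}; none are in {Hz}.
Condition 2 (every backdoor path blocked by {Hz}):
  P1: blocked at fork node Hz ∈ conditioning set.
  P2: open — no interior node is in the conditioning set.
{Hz} does not satisfy the backdoor criterion.

No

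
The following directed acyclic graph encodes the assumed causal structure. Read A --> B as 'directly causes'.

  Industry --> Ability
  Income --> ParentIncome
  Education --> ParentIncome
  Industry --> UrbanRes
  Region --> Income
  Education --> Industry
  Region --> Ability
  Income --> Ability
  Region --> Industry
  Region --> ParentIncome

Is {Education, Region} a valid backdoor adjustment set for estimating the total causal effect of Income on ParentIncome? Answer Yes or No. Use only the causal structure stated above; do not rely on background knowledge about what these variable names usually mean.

Backdoor paths from Income to ParentIncome (paths whose first edge points into Income):
  P1: Income <- Region -> Industry <- Education -> ParentIncome
  P2: Income <- Region -> Ability <- Industry <- Education -> ParentIncome
  P3: Income <- Region -> ParentIncome
Condition 1 (no descendant of Income in the set): holds — descendants of Income are {Ability, ParentIncome}; none are in {Education, Region}.
Condition 2 (every backdoor path blocked by {Education, Region}):
  P1: blocked at fork node Region ∈ conditioning set.
  P2: blocked at fork node Region ∈ conditioning set.
  P3: blocked at fork node Region ∈ conditioning set.
{Education, Region} satisfies the backdoor criterion.

Yes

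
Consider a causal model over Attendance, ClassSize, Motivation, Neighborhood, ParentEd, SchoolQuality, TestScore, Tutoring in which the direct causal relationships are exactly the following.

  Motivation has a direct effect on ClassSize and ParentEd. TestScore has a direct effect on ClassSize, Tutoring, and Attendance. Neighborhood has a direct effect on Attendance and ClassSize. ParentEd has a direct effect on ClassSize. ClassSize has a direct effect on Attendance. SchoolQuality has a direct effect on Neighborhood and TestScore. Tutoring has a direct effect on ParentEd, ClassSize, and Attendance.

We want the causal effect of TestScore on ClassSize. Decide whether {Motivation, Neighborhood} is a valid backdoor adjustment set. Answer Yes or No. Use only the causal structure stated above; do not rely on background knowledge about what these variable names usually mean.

Backdoor paths from TestScore to ClassSize (paths whose first edge points into TestScore):
  P1: TestScore <- SchoolQuality -> Neighborhood -> ClassSize
  P2: TestScore <- SchoolQuality -> Neighborhood -> Attendance <- Tutoring -> ParentEd <- Motivation -> ClassSize
  P3: TestScore <- SchoolQuality -> Neighborhood -> Attendance <- Tutoring -> ParentEd -> ClassSize
  P4: TestScore <- SchoolQuality -> Neighborhood -> Attendance <- Tutoring -> ClassSize
  P5: TestScore <- SchoolQuality -> Neighborhood -> Attendance <- ClassSize
Condition 1 (no descendant of TestScore in the set): holds — descendants of TestScore are {Attendance, ClassSize, ParentEd, Tutoring}; none are in {Motivation, Neighborhood}.
Condition 2 (every backdoor path blocked by {Motivation, Neighborhood}):
  P1: blocked at chain node Neighborhood ∈ conditioning set.
  P2: blocked at chain node Neighborhood ∈ conditioning set.
  P3: blocked at chain node Neighborhood ∈ conditioning set.
  P4: blocked at chain node Neighborhood ∈ conditioning set.
  P5: blocked at chain node Neighborhood ∈ conditioning set.
{Motivation, Neighborhood} satisfies the backdoor criterion.

Yes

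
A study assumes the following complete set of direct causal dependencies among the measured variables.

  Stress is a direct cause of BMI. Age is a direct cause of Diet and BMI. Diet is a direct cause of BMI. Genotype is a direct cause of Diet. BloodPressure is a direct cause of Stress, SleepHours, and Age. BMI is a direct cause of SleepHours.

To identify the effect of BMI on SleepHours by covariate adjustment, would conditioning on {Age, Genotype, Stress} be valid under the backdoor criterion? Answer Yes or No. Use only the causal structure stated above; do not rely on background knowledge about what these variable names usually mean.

Backdoor paths from BMI to SleepHours (paths whose first edge points into BMI):
  P1: BMI <- Age <- BloodPressure -> SleepHours
  P2: BMI <- Stress <- BloodPressure -> SleepHours
  P3: BMI <- Diet <- Age <- BloodPressure -> SleepHours
Condition 1 (no descendant of BMI in the set): holds — descendants of BMI are {SleepHours}; none are in {Age, Genotype, Stress}.
Condition 2 (every backdoor path blocked by {Age, Genotype, Stress}):
  P1: blocked at chain node Age ∈ conditioning set.
  P2: blocked at chain node Stress ∈ conditioning set.
  P3: blocked at chain node Age ∈ conditioning set.
{Age, Genotype, Stress} satisfies the backdoor criterion.

Yes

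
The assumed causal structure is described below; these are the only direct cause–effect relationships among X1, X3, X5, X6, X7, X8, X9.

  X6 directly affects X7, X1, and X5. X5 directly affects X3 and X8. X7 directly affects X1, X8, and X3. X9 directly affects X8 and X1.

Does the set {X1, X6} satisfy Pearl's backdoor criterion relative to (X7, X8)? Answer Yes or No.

No

Backdoor paths from X7 to X8 (paths whose first edge points into X7):
  P1: X7 <- X6 -> X5 -> X8
  P2: X7 <- X6 -> X1 <- X9 -> X8
Condition 1 (no descendant of X7 in the set): FAILS — X1 is a descendant of X7.
Condition 2 (every backdoor path blocked by {X1, X6}):
  P1: blocked at fork node X6 ∈ conditioning set.
  P2: blocked at fork node X6 ∈ conditioning set.
{X1, X6} does not satisfy the backdoor criterion.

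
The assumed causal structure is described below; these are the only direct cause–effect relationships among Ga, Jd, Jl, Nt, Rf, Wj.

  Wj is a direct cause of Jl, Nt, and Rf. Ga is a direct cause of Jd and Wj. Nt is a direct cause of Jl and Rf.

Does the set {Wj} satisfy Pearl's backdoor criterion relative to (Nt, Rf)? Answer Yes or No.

Backdoor paths from Nt to Rf (paths whose first edge points into Nt):
  P1: Nt <- Wj -> Rf
Condition 1 (no descendant of Nt in the set): holds — descendants of Nt are {Jl, Rf}; none are in {Wj}.
Condition 2 (every backdoor path blocked by {Wj}):
  P1: blocked at fork node Wj ∈ conditioning set.
{Wj} satisfies the backdoor criterion.

Yes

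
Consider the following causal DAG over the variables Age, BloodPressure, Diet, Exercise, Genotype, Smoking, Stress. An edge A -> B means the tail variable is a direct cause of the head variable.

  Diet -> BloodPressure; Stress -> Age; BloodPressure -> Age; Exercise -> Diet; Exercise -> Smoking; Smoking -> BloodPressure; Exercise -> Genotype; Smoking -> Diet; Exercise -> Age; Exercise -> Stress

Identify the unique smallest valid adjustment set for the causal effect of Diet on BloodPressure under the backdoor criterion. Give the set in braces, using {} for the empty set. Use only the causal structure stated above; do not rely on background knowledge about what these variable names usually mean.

Variables eligible for adjustment (non-descendants of Diet, excluding Diet and BloodPressure): {Exercise, Genotype, Smoking, Stress}.
Backdoor paths from Diet to BloodPressure:
  P1: Diet <- Exercise -> Smoking -> BloodPressure
  P2: Diet <- Exercise -> Stress -> Age <- BloodPressure
  P3: Diet <- Exercise -> Age <- BloodPressure
  P4: Diet <- Smoking <- Exercise -> Stress -> Age <- BloodPressure
  P5: Diet <- Smoking <- Exercise -> Age <- BloodPressure
  P6: Diet <- Smoking -> BloodPressure
The empty set is not sufficient: P1 (Diet <- Exercise -> Smoking -> BloodPressure) has no collider blocking it and no conditioned non-collider, so it is open.
Try {Smoking}:
  P1: blocked at chain node Smoking ∈ conditioning set.
  P2: blocked at collider Age (neither it nor any descendant is in the conditioning set).
  P3: blocked at collider Age (neither it nor any descendant is in the conditioning set).
  P4: blocked at chain node Smoking ∈ conditioning set.
  P5: blocked at chain node Smoking ∈ conditioning set.
  P6: blocked at fork node Smoking ∈ conditioning set.
{Smoking} contains no descendant of Diet and blocks every backdoor path.
No other singleton works — e.g. {Exercise} leaves P6 open — so {Smoking} is the unique smallest valid adjustment set.

{Smoking}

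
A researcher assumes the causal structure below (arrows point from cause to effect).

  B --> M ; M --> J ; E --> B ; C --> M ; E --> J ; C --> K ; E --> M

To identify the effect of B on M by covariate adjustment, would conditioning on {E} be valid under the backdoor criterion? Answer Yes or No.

Backdoor paths from B to M (paths whose first edge points into B):
  P1: B <- E -> M
  P2: B <- E -> J <- M
Condition 1 (no descendant of B in the set): holds — descendants of B are {J, M}; none are in {E}.
Condition 2 (every backdoor path blocked by {E}):
  P1: blocked at fork node E ∈ conditioning set.
  P2: blocked at fork node E ∈ conditioning set.
{E} satisfies the backdoor criterion.

Yes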